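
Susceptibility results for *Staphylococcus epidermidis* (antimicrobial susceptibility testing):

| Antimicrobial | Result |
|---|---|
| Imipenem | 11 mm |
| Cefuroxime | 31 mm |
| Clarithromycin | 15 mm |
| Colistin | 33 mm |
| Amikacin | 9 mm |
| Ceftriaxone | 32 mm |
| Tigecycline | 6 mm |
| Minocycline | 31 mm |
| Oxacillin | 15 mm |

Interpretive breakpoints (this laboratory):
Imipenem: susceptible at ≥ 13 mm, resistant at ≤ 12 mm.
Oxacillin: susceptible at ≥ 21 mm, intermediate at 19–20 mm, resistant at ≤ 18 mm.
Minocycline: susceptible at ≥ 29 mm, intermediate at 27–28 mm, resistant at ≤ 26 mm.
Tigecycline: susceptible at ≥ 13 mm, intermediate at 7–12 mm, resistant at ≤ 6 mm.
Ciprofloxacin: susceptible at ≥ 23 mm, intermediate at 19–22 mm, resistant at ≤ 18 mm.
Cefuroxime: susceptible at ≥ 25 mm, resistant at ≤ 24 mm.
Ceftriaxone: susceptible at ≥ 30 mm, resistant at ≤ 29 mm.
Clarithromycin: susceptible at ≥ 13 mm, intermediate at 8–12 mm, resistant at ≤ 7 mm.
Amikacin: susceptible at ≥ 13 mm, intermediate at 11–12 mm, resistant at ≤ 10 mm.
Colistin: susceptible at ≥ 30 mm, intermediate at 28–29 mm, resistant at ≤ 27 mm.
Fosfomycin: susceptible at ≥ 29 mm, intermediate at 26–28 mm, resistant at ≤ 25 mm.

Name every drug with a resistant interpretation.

imipenem, amikacin, tigecycline, oxacillin

Imipenem: 11 mm is ≤ 12 mm → R
Cefuroxime 31 mm: ≥ 25 mm → susceptible
Clarithromycin 15 mm: ≥ 13 mm → Susceptible
Colistin (33 mm) ≥ 30 mm ⇒ Susceptible
Amikacin 9 mm: ≤ 10 mm — resistant
Ceftriaxone (32 mm) ≥ 30 mm — susceptible
Tigecycline (6 mm) ≤ 6 mm ⇒ R
Minocycline (31 mm) ≥ 29 mm ⇒ Susceptible
Oxacillin 15 mm: ≤ 18 mm ⇒ Resistant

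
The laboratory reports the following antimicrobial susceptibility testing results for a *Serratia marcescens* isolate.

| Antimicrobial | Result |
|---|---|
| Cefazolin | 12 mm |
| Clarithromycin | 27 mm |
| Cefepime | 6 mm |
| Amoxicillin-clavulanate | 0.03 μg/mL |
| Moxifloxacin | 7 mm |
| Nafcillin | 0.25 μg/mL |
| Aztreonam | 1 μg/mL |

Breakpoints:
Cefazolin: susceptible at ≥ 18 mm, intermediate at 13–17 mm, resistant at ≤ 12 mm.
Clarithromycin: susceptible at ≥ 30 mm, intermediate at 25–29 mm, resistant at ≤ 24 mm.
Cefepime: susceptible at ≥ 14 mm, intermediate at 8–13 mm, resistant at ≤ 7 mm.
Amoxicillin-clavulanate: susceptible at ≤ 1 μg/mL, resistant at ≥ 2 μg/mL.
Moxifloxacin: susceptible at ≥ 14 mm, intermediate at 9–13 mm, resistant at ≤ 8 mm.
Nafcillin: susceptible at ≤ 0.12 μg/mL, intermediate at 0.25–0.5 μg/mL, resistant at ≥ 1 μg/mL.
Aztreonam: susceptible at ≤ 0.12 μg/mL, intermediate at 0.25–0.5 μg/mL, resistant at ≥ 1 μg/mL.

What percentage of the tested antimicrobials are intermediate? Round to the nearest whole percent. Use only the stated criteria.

29%

Cefazolin (12 mm) ≤ 12 mm → Resistant
Clarithromycin 27 mm: in 25–29 mm → I
Cefepime 6 mm: ≤ 7 mm ⇒ resistant
Amoxicillin-clavulanate 0.03 μg/mL: ≤ 1 μg/mL — S
Moxifloxacin (7 mm) ≤ 8 mm → R
Nafcillin (0.25 μg/mL) in 0.25–0.5 μg/mL ⇒ Intermediate
Aztreonam: 1 μg/mL is ≥ 1 μg/mL → Resistant
Intermediate: 2/7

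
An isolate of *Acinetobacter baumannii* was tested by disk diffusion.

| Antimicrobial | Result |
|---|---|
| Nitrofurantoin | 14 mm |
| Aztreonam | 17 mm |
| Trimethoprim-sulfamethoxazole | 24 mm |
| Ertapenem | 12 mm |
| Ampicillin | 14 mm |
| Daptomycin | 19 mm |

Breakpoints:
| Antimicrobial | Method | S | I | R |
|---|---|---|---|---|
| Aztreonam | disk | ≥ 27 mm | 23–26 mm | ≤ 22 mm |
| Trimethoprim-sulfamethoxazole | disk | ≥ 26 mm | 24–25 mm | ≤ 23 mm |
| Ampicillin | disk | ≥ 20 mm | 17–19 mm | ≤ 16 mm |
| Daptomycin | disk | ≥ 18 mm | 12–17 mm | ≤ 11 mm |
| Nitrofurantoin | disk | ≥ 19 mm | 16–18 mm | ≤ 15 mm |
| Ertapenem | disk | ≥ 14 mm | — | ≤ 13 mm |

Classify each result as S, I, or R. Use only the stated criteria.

Nitrofurantoin: 14 mm is ≤ 15 mm ⇒ resistant
Aztreonam: 17 mm is ≤ 22 mm → R
Trimethoprim-sulfamethoxazole 24 mm: in 24–25 mm → intermediate
Ertapenem 12 mm: ≤ 13 mm ⇒ resistant
Ampicillin (14 mm) ≤ 16 mm — Resistant
Daptomycin 19 mm: ≥ 18 mm → S

R, R, I, R, R, S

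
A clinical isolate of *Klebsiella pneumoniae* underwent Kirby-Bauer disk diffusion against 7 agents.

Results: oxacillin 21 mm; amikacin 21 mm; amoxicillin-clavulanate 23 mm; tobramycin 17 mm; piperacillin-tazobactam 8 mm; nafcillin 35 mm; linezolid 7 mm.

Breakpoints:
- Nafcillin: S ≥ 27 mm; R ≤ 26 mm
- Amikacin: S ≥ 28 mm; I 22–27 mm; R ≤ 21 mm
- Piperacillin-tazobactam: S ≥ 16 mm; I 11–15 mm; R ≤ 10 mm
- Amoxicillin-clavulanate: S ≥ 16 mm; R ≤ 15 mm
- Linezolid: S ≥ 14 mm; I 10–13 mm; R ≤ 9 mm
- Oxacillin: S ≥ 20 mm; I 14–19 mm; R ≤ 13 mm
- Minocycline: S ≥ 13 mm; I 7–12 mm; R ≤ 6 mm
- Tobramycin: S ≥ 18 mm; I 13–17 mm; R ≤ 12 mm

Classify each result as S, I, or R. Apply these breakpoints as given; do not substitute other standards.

Oxacillin (21 mm) ≥ 20 mm ⇒ Susceptible
Amikacin: 21 mm is ≤ 21 mm — R
Amoxicillin-clavulanate (23 mm) ≥ 16 mm → S
Tobramycin: 17 mm is in 13–17 mm → intermediate
Piperacillin-tazobactam (8 mm) ≤ 10 mm → Resistant
Nafcillin: 35 mm is ≥ 27 mm — Susceptible
Linezolid: 7 mm is ≤ 9 mm — R

S, R, S, I, R, S, R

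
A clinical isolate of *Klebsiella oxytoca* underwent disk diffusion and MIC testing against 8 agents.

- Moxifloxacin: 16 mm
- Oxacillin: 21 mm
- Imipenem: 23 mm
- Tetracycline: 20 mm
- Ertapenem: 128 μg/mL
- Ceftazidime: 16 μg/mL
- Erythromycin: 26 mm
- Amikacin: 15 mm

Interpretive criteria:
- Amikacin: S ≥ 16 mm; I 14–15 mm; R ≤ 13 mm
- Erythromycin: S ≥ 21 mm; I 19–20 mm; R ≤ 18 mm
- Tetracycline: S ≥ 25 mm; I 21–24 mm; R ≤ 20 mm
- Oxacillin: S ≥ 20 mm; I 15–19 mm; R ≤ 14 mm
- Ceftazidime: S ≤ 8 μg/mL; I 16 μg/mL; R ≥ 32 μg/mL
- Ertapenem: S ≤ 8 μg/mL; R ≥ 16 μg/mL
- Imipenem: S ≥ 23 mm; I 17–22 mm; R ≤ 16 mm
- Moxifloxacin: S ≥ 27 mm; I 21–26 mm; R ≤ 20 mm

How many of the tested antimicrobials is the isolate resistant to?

Moxifloxacin 16 mm: ≤ 20 mm → R
Oxacillin: 21 mm is ≥ 20 mm — S
Imipenem: 23 mm is ≥ 23 mm ⇒ Susceptible
Tetracycline: 20 mm is ≤ 20 mm — Resistant
Ertapenem: 128 μg/mL is ≥ 16 μg/mL ⇒ R
Ceftazidime (16 μg/mL) = 16 μg/mL — Intermediate
Erythromycin: 26 mm is ≥ 21 mm → Susceptible
Amikacin: 15 mm is in 14–15 mm → Intermediate
Resistant: 3

3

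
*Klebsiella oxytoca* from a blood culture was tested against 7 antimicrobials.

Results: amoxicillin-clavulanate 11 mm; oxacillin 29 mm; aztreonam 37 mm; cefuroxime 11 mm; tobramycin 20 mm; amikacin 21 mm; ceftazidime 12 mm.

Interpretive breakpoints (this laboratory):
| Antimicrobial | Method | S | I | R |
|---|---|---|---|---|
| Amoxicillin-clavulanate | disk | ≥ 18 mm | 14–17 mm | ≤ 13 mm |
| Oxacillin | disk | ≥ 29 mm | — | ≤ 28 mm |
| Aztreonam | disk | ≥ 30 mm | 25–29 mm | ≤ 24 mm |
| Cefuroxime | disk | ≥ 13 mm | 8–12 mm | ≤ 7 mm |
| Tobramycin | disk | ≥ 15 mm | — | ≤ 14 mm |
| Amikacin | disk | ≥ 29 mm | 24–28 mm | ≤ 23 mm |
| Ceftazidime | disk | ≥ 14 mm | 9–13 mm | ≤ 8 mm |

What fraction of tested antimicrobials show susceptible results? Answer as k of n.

Amoxicillin-clavulanate (11 mm) ≤ 13 mm — R
Oxacillin: 29 mm is ≥ 29 mm ⇒ S
Aztreonam 37 mm: ≥ 30 mm → Susceptible
Cefuroxime: 11 mm is in 8–12 mm — intermediate
Tobramycin (20 mm) ≥ 15 mm → S
Amikacin (21 mm) ≤ 23 mm → resistant
Ceftazidime (12 mm) in 9–13 mm ⇒ intermediate
Susceptible: 3/7

3 of 7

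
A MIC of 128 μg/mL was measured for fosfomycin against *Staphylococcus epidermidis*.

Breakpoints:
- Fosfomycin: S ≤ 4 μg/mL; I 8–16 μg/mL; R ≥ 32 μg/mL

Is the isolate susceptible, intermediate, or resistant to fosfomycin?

Fosfomycin 128 μg/mL: ≥ 32 μg/mL ⇒ R

Resistant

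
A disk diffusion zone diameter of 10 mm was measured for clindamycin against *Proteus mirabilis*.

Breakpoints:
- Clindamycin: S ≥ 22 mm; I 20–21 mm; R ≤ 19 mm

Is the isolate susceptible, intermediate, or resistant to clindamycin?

Clindamycin 10 mm: ≤ 19 mm — resistant

R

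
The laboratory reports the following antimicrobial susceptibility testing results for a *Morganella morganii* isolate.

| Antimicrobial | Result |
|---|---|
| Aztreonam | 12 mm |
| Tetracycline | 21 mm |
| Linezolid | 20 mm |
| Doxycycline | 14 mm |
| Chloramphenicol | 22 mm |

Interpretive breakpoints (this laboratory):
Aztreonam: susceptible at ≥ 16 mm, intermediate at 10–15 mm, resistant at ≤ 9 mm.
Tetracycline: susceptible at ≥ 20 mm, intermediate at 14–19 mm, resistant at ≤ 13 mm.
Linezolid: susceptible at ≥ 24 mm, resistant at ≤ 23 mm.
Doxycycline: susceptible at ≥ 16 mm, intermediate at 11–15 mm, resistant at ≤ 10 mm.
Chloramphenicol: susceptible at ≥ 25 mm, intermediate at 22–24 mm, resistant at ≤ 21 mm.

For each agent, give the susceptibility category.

I, S, R, I, I

Aztreonam 12 mm: in 10–15 mm → I
Tetracycline: 21 mm is ≥ 20 mm ⇒ Susceptible
Linezolid (20 mm) ≤ 23 mm — resistant
Doxycycline 14 mm: in 11–15 mm — Intermediate
Chloramphenicol (22 mm) in 22–24 mm → I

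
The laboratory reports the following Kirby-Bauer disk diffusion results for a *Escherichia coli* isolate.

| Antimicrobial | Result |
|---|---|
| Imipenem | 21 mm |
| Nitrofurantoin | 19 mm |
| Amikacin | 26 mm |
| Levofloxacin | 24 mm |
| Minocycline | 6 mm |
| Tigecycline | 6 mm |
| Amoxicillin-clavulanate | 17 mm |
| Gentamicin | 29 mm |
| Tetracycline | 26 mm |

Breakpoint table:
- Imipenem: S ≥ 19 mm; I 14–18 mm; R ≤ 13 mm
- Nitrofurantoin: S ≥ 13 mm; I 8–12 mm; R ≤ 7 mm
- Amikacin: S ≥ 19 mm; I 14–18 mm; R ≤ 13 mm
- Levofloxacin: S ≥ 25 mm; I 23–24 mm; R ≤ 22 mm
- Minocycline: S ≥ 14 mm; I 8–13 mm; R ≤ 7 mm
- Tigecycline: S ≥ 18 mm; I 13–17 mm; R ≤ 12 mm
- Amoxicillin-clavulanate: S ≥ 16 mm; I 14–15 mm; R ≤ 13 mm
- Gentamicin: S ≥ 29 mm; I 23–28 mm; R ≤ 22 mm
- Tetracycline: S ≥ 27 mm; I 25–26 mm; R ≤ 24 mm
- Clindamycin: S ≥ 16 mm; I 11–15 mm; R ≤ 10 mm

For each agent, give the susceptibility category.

Imipenem 21 mm: ≥ 19 mm → S
Nitrofurantoin (19 mm) ≥ 13 mm — S
Amikacin (26 mm) ≥ 19 mm — Susceptible
Levofloxacin: 24 mm is in 23–24 mm ⇒ intermediate
Minocycline 6 mm: ≤ 7 mm ⇒ Resistant
Tigecycline: 6 mm is ≤ 12 mm → R
Amoxicillin-clavulanate: 17 mm is ≥ 16 mm ⇒ S
Gentamicin: 29 mm is ≥ 29 mm — Susceptible
Tetracycline 26 mm: in 25–26 mm ⇒ intermediate

S, S, S, I, R, R, S, S, I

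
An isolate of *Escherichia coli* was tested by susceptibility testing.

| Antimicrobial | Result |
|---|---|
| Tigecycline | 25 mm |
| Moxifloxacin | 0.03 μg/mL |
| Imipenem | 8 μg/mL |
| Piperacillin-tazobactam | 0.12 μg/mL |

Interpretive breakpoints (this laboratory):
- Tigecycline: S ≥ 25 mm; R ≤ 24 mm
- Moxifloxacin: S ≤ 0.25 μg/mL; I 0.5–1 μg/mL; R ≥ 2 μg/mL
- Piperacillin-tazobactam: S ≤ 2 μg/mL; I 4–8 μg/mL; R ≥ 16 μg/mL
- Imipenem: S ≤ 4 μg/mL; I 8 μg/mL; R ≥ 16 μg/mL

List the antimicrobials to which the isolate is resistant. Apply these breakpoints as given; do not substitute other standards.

none

Tigecycline: 25 mm is ≥ 25 mm — susceptible
Moxifloxacin (0.03 μg/mL) ≤ 0.25 μg/mL — susceptible
Imipenem 8 μg/mL: = 8 μg/mL → intermediate
Piperacillin-tazobactam: 0.12 μg/mL is ≤ 2 μg/mL → susceptible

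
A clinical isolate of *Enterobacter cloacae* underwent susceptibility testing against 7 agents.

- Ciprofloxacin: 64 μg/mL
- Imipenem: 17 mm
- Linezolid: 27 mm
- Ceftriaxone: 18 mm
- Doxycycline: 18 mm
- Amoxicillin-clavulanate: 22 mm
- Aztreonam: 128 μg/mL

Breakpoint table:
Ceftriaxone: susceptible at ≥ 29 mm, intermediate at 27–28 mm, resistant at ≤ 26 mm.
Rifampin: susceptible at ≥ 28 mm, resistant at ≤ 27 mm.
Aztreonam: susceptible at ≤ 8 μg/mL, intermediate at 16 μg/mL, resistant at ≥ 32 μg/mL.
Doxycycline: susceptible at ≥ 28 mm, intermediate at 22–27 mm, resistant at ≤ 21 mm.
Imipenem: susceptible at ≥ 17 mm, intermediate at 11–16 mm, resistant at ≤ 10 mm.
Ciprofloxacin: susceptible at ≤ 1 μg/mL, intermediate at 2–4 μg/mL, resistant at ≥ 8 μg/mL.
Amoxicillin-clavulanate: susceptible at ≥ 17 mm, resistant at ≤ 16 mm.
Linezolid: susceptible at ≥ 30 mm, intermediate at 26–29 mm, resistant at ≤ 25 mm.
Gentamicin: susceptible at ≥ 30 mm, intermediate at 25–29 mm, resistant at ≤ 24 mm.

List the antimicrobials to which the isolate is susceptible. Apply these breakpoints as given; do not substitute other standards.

Ciprofloxacin (64 μg/mL) ≥ 8 μg/mL → R
Imipenem 17 mm: ≥ 17 mm → Susceptible
Linezolid (27 mm) in 26–29 mm → I
Ceftriaxone (18 mm) ≤ 26 mm — resistant
Doxycycline: 18 mm is ≤ 21 mm — R
Amoxicillin-clavulanate: 22 mm is ≥ 17 mm — Susceptible
Aztreonam: 128 μg/mL is ≥ 32 μg/mL ⇒ Resistant

imipenem, amoxicillin-clavulanate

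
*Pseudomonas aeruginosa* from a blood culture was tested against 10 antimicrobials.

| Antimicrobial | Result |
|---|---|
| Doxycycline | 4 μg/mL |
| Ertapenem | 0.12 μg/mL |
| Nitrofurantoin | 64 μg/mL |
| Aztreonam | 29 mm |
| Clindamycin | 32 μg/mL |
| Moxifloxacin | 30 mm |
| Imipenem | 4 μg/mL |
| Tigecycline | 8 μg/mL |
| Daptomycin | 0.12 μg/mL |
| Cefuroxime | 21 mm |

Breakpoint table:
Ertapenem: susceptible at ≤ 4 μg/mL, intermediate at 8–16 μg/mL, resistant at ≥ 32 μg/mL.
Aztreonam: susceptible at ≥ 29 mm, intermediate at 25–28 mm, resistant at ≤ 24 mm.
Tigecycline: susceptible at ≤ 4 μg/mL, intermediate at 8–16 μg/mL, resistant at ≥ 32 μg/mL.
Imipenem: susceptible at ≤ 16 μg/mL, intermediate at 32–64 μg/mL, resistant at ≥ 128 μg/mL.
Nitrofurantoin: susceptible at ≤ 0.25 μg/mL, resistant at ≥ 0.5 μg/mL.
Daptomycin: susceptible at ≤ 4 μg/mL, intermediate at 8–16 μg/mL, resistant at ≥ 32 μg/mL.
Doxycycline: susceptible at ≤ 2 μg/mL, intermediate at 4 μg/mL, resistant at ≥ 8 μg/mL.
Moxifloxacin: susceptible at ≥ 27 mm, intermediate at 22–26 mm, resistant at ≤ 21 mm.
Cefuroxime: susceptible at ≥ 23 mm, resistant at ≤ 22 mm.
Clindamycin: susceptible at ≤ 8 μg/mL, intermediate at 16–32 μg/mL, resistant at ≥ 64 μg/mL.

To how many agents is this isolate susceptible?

Doxycycline 4 μg/mL: = 4 μg/mL ⇒ I
Ertapenem 0.12 μg/mL: ≤ 4 μg/mL → susceptible
Nitrofurantoin: 64 μg/mL is ≥ 0.5 μg/mL — resistant
Aztreonam (29 mm) ≥ 29 mm ⇒ S
Clindamycin 32 μg/mL: in 16–32 μg/mL ⇒ intermediate
Moxifloxacin: 30 mm is ≥ 27 mm ⇒ susceptible
Imipenem (4 μg/mL) ≤ 16 μg/mL — S
Tigecycline (8 μg/mL) in 8–16 μg/mL ⇒ Intermediate
Daptomycin: 0.12 μg/mL is ≤ 4 μg/mL → susceptible
Cefuroxime 21 mm: ≤ 22 mm — resistant
Susceptible: 5

5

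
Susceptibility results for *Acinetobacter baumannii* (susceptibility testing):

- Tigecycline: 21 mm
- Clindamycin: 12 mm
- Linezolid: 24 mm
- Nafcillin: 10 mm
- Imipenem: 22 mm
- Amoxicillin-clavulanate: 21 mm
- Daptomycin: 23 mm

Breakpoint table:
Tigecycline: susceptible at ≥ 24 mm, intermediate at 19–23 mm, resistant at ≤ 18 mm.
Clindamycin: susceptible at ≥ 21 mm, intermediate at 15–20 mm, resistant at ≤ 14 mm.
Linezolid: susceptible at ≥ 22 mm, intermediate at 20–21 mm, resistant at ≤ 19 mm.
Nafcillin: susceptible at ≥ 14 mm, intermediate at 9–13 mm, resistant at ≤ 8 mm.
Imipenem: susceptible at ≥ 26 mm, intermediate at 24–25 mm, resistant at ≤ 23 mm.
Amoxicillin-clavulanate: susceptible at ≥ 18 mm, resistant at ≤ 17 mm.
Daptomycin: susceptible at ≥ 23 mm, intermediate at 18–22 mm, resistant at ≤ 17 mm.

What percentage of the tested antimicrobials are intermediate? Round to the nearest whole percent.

Tigecycline (21 mm) in 19–23 mm → I
Clindamycin (12 mm) ≤ 14 mm — Resistant
Linezolid 24 mm: ≥ 22 mm → susceptible
Nafcillin (10 mm) in 9–13 mm → intermediate
Imipenem (22 mm) ≤ 23 mm → resistant
Amoxicillin-clavulanate (21 mm) ≥ 18 mm — susceptible
Daptomycin (23 mm) ≥ 23 mm ⇒ susceptible
Intermediate: 2/7

29%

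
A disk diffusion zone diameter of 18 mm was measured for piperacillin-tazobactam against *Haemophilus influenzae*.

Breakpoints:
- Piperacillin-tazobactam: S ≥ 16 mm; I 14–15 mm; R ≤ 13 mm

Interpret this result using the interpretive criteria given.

Piperacillin-tazobactam: 18 mm is ≥ 16 mm — S

Susceptible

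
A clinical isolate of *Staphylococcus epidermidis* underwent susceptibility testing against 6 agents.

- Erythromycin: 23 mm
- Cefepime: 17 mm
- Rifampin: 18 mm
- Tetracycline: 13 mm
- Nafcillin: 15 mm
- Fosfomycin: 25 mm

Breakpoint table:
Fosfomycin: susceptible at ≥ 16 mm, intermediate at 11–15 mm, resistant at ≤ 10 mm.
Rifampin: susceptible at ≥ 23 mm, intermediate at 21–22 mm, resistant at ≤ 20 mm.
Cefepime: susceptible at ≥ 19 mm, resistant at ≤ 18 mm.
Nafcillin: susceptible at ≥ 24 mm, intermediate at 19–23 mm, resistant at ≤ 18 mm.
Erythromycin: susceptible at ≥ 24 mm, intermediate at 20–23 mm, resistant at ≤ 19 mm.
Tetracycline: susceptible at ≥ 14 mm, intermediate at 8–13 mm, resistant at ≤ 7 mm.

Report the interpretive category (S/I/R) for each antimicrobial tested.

I, R, R, I, R, S

Erythromycin 23 mm: in 20–23 mm — Intermediate
Cefepime (17 mm) ≤ 18 mm — R
Rifampin (18 mm) ≤ 20 mm — resistant
Tetracycline (13 mm) in 8–13 mm ⇒ I
Nafcillin (15 mm) ≤ 18 mm — resistant
Fosfomycin (25 mm) ≥ 16 mm → S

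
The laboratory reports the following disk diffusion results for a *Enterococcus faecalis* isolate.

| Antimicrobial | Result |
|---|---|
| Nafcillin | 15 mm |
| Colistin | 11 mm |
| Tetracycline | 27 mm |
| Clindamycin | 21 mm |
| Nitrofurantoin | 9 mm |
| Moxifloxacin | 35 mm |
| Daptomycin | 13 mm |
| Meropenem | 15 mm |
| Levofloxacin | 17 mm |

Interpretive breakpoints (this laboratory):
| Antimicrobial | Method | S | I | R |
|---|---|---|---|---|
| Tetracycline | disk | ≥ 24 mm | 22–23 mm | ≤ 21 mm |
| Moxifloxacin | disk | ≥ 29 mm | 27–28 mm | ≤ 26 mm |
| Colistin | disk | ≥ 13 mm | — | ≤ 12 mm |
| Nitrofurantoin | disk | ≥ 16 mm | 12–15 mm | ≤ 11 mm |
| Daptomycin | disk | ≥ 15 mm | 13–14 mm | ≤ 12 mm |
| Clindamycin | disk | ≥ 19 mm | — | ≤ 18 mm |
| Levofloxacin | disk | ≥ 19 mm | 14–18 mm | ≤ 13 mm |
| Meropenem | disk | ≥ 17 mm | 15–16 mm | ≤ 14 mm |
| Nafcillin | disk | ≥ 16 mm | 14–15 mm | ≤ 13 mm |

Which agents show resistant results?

colistin, nitrofurantoin

Nafcillin 15 mm: in 14–15 mm — I
Colistin 11 mm: ≤ 12 mm ⇒ Resistant
Tetracycline 27 mm: ≥ 24 mm — Susceptible
Clindamycin: 21 mm is ≥ 19 mm ⇒ Susceptible
Nitrofurantoin: 9 mm is ≤ 11 mm → resistant
Moxifloxacin: 35 mm is ≥ 29 mm → S
Daptomycin 13 mm: in 13–14 mm → Intermediate
Meropenem 15 mm: in 15–16 mm — I
Levofloxacin (17 mm) in 14–18 mm → Intermediate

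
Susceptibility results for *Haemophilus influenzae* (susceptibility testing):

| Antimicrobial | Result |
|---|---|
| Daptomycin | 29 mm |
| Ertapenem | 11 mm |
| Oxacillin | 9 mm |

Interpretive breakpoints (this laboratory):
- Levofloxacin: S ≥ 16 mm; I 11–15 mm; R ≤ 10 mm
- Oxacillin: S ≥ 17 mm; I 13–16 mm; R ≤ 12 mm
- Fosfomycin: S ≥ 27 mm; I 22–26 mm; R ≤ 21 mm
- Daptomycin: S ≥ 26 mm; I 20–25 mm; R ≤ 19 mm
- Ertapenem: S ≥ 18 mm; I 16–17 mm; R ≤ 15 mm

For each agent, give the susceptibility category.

S, R, R

Daptomycin (29 mm) ≥ 26 mm ⇒ susceptible
Ertapenem (11 mm) ≤ 15 mm ⇒ R
Oxacillin: 9 mm is ≤ 12 mm — Resistant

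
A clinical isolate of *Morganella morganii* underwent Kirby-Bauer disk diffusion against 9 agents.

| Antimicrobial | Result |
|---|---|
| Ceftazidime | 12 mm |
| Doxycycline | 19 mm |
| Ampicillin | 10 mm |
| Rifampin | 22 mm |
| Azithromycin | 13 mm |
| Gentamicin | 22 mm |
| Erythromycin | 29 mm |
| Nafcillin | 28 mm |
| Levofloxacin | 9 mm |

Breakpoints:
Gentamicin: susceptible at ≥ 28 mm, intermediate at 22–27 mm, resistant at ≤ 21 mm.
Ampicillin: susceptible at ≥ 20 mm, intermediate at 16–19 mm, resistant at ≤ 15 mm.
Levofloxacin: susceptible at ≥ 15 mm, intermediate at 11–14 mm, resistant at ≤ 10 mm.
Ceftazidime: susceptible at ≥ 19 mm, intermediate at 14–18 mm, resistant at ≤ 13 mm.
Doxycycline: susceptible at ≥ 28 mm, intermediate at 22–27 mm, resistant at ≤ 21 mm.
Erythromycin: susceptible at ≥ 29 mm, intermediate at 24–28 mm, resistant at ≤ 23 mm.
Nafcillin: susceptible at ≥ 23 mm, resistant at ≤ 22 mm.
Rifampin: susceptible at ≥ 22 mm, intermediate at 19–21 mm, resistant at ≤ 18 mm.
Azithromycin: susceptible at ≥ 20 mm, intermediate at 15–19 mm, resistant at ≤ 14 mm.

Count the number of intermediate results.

Ceftazidime (12 mm) ≤ 13 mm → Resistant
Doxycycline (19 mm) ≤ 21 mm → Resistant
Ampicillin 10 mm: ≤ 15 mm ⇒ Resistant
Rifampin 22 mm: ≥ 22 mm → Susceptible
Azithromycin 13 mm: ≤ 14 mm → resistant
Gentamicin 22 mm: in 22–27 mm — I
Erythromycin 29 mm: ≥ 29 mm ⇒ Susceptible
Nafcillin 28 mm: ≥ 23 mm → Susceptible
Levofloxacin (9 mm) ≤ 10 mm → R
Intermediate: 1

1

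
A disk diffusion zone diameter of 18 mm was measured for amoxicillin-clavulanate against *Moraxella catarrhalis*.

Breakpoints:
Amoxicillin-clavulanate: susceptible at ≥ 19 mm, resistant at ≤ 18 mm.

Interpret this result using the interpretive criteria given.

Resistant

Amoxicillin-clavulanate (18 mm) ≤ 18 mm → resistant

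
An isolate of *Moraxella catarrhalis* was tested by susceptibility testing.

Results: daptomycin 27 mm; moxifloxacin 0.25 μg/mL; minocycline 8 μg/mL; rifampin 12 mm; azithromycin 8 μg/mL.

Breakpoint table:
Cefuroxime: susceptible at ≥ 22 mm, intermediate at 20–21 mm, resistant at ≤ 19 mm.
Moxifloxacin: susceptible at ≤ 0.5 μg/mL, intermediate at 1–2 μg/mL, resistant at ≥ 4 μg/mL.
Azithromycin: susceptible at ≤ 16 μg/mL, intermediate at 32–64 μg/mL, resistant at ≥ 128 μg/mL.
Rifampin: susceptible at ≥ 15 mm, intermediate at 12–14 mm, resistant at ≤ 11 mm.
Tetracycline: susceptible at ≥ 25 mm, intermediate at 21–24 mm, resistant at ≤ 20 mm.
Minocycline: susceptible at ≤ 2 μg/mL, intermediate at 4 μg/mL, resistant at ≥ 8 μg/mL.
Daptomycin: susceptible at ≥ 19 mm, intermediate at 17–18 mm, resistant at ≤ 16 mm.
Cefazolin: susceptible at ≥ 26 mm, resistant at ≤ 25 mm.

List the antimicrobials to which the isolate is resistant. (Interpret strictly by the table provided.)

minocycline

Daptomycin 27 mm: ≥ 19 mm ⇒ Susceptible
Moxifloxacin: 0.25 μg/mL is ≤ 0.5 μg/mL → S
Minocycline 8 μg/mL: ≥ 8 μg/mL → R
Rifampin (12 mm) in 12–14 mm — I
Azithromycin 8 μg/mL: ≤ 16 μg/mL → S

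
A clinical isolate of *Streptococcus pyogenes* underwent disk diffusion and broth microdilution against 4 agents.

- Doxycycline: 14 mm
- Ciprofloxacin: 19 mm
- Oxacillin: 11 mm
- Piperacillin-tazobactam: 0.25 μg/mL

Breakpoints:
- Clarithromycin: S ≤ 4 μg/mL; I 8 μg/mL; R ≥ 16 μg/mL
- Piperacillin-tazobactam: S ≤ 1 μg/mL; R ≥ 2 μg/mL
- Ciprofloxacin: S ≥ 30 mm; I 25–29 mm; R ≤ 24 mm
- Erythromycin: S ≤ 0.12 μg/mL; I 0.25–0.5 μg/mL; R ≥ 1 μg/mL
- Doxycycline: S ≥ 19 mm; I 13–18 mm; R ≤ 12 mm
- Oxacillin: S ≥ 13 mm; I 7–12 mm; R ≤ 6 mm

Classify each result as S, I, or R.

Doxycycline 14 mm: in 13–18 mm → I
Ciprofloxacin 19 mm: ≤ 24 mm ⇒ resistant
Oxacillin (11 mm) in 7–12 mm — I
Piperacillin-tazobactam 0.25 μg/mL: ≤ 1 μg/mL → S

I, R, I, S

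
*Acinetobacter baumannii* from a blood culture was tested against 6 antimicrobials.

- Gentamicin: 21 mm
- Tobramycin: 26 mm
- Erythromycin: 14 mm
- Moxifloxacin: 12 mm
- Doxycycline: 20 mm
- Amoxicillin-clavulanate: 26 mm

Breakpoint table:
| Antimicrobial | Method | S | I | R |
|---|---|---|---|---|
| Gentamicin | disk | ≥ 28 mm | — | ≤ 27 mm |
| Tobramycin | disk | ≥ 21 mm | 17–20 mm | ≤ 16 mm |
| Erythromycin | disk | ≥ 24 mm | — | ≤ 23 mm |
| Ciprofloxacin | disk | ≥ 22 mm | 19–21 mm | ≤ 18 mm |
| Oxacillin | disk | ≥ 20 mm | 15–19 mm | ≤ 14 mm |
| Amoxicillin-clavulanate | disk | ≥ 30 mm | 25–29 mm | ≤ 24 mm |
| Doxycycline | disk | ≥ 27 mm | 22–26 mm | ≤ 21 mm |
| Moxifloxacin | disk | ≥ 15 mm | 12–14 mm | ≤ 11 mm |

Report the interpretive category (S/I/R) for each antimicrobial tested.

Gentamicin 21 mm: ≤ 27 mm ⇒ resistant
Tobramycin: 26 mm is ≥ 21 mm ⇒ S
Erythromycin (14 mm) ≤ 23 mm → R
Moxifloxacin 12 mm: in 12–14 mm — I
Doxycycline 20 mm: ≤ 21 mm → R
Amoxicillin-clavulanate: 26 mm is in 25–29 mm → Intermediate

R, S, R, I, R, I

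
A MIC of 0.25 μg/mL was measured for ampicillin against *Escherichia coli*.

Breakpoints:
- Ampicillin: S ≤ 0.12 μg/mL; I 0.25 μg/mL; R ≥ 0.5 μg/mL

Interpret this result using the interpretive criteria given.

Intermediate

Ampicillin 0.25 μg/mL: = 0.25 μg/mL → intermediate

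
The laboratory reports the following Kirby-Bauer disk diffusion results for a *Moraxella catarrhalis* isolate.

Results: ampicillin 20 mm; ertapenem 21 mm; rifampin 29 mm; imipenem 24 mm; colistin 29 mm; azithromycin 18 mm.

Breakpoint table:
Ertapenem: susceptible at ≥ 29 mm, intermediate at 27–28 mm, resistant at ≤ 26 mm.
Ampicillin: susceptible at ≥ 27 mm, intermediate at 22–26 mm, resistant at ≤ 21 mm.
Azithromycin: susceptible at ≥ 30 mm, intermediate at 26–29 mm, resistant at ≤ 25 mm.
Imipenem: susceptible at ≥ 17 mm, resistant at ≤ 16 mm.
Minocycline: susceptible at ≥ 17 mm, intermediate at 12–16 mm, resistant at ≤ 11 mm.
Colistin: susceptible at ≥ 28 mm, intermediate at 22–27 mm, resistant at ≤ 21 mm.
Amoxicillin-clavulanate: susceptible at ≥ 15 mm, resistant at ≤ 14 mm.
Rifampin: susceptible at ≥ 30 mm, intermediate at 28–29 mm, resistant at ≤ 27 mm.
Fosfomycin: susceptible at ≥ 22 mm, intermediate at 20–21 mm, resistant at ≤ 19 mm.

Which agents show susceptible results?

Ampicillin: 20 mm is ≤ 21 mm ⇒ R
Ertapenem: 21 mm is ≤ 26 mm — Resistant
Rifampin 29 mm: in 28–29 mm → I
Imipenem: 24 mm is ≥ 17 mm ⇒ susceptible
Colistin (29 mm) ≥ 28 mm — Susceptible
Azithromycin 18 mm: ≤ 25 mm ⇒ R

imipenem, colistin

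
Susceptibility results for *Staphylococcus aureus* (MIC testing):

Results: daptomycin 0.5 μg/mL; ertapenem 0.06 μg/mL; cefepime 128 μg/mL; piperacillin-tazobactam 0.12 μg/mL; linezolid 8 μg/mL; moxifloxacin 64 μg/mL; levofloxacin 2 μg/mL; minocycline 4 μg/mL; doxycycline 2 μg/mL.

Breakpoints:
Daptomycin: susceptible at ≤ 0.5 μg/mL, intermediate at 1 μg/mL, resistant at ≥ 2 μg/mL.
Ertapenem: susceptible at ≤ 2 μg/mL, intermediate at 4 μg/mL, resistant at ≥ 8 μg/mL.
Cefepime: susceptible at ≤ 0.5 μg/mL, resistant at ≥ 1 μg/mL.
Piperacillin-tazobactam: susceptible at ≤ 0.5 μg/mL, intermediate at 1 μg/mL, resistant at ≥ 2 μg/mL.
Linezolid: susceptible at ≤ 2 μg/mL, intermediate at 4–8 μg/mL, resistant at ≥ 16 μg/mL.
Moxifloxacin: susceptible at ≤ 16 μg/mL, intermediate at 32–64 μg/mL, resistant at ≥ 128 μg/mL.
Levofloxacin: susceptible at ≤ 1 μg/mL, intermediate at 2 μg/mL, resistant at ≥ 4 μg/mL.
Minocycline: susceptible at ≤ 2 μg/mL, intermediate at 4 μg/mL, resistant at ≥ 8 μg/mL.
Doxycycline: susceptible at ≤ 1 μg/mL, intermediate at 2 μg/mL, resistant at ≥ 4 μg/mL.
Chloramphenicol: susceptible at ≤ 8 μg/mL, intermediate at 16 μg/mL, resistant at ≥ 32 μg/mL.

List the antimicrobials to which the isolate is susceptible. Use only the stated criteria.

Daptomycin 0.5 μg/mL: ≤ 0.5 μg/mL ⇒ Susceptible
Ertapenem: 0.06 μg/mL is ≤ 2 μg/mL → S
Cefepime: 128 μg/mL is ≥ 1 μg/mL ⇒ R
Piperacillin-tazobactam (0.12 μg/mL) ≤ 0.5 μg/mL ⇒ susceptible
Linezolid: 8 μg/mL is in 4–8 μg/mL → intermediate
Moxifloxacin 64 μg/mL: in 32–64 μg/mL → intermediate
Levofloxacin: 2 μg/mL is = 2 μg/mL — I
Minocycline (4 μg/mL) = 4 μg/mL — intermediate
Doxycycline (2 μg/mL) = 2 μg/mL ⇒ I

daptomycin, ertapenem, piperacillin-tazobactam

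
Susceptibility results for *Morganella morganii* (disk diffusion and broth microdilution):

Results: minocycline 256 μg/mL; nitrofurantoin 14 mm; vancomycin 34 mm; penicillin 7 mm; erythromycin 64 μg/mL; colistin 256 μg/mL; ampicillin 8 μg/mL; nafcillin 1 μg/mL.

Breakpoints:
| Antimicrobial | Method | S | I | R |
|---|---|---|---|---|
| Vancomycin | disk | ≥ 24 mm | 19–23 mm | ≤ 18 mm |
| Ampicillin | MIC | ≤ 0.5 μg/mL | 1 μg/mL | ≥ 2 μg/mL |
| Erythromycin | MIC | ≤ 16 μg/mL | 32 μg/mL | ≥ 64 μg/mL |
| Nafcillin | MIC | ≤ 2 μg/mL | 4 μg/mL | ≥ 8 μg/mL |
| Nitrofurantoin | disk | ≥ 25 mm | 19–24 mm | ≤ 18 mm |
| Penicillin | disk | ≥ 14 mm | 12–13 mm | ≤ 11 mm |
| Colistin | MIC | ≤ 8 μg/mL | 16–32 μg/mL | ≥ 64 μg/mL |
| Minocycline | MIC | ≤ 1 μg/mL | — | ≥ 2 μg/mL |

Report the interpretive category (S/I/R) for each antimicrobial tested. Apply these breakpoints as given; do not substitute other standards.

R, R, S, R, R, R, R, S

Minocycline 256 μg/mL: ≥ 2 μg/mL ⇒ R
Nitrofurantoin (14 mm) ≤ 18 mm ⇒ R
Vancomycin (34 mm) ≥ 24 mm → susceptible
Penicillin (7 mm) ≤ 11 mm → Resistant
Erythromycin 64 μg/mL: ≥ 64 μg/mL → R
Colistin (256 μg/mL) ≥ 64 μg/mL → R
Ampicillin 8 μg/mL: ≥ 2 μg/mL ⇒ R
Nafcillin: 1 μg/mL is ≤ 2 μg/mL — S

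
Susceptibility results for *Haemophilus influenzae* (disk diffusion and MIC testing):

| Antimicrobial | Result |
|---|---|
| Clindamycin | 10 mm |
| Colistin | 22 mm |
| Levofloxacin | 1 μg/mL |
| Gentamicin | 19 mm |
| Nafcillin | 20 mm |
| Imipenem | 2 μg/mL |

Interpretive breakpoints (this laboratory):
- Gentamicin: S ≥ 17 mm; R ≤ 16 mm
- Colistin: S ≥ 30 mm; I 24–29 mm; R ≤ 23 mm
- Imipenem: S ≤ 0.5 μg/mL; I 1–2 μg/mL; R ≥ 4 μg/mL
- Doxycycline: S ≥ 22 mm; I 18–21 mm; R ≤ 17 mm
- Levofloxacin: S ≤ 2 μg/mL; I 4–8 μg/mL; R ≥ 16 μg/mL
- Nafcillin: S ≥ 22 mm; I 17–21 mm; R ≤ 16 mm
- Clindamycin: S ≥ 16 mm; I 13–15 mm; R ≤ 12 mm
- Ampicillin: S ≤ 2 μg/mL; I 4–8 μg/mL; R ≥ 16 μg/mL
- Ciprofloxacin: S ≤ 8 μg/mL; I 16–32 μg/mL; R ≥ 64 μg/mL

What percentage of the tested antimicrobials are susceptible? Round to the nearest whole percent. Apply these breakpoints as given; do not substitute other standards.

Clindamycin (10 mm) ≤ 12 mm → Resistant
Colistin 22 mm: ≤ 23 mm — R
Levofloxacin: 1 μg/mL is ≤ 2 μg/mL — S
Gentamicin (19 mm) ≥ 17 mm — susceptible
Nafcillin 20 mm: in 17–21 mm — I
Imipenem 2 μg/mL: in 1–2 μg/mL — Intermediate
Susceptible: 2/6

33%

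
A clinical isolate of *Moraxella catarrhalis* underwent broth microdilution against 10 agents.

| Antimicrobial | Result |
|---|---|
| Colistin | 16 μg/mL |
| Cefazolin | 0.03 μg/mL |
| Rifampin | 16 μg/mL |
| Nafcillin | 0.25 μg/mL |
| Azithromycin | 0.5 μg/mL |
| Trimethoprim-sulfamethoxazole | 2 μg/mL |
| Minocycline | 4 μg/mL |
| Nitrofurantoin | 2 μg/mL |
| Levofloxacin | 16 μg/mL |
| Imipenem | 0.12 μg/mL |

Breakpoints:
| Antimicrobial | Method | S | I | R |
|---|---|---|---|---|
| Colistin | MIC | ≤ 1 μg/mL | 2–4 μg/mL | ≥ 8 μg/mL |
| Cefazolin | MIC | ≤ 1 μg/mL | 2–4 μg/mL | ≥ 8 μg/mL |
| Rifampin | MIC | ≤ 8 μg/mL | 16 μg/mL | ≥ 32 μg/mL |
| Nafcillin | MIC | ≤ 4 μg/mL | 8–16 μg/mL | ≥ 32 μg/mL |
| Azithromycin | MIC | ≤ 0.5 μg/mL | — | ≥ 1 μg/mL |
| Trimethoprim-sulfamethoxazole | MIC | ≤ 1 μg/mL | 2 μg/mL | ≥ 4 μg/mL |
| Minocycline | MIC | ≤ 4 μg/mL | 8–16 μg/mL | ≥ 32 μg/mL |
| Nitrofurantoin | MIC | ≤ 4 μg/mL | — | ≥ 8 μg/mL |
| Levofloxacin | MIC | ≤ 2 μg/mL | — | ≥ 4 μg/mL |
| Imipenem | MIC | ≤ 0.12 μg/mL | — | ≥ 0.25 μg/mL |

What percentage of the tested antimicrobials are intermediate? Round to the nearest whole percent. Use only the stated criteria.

Colistin 16 μg/mL: ≥ 8 μg/mL → resistant
Cefazolin (0.03 μg/mL) ≤ 1 μg/mL ⇒ Susceptible
Rifampin (16 μg/mL) = 16 μg/mL → I
Nafcillin (0.25 μg/mL) ≤ 4 μg/mL → susceptible
Azithromycin 0.5 μg/mL: ≤ 0.5 μg/mL — susceptible
Trimethoprim-sulfamethoxazole (2 μg/mL) = 2 μg/mL — Intermediate
Minocycline: 4 μg/mL is ≤ 4 μg/mL ⇒ susceptible
Nitrofurantoin: 2 μg/mL is ≤ 4 μg/mL — S
Levofloxacin: 16 μg/mL is ≥ 4 μg/mL — resistant
Imipenem: 0.12 μg/mL is ≤ 0.12 μg/mL → Susceptible
Intermediate: 2/10

20%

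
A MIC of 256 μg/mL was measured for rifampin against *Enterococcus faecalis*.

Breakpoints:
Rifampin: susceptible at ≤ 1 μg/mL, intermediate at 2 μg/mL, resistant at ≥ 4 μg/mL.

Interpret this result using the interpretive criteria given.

Resistant

Rifampin (256 μg/mL) ≥ 4 μg/mL → Resistant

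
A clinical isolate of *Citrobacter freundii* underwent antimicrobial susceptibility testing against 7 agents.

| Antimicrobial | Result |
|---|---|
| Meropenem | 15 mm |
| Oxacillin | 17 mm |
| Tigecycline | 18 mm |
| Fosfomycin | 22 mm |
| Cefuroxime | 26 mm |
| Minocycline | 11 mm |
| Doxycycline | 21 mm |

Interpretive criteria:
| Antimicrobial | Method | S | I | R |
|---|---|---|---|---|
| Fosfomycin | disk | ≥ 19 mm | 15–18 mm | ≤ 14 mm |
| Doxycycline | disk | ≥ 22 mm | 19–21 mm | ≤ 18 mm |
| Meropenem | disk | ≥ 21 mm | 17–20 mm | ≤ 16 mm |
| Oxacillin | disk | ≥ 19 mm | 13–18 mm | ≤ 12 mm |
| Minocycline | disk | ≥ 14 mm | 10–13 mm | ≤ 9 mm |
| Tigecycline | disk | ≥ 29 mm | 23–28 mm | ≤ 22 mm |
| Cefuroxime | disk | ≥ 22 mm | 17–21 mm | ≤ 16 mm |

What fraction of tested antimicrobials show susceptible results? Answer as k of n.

Meropenem 15 mm: ≤ 16 mm → Resistant
Oxacillin (17 mm) in 13–18 mm ⇒ intermediate
Tigecycline (18 mm) ≤ 22 mm ⇒ R
Fosfomycin: 22 mm is ≥ 19 mm → susceptible
Cefuroxime: 26 mm is ≥ 22 mm → S
Minocycline (11 mm) in 10–13 mm ⇒ Intermediate
Doxycycline 21 mm: in 19–21 mm — I
Susceptible: 2/7

2 of 7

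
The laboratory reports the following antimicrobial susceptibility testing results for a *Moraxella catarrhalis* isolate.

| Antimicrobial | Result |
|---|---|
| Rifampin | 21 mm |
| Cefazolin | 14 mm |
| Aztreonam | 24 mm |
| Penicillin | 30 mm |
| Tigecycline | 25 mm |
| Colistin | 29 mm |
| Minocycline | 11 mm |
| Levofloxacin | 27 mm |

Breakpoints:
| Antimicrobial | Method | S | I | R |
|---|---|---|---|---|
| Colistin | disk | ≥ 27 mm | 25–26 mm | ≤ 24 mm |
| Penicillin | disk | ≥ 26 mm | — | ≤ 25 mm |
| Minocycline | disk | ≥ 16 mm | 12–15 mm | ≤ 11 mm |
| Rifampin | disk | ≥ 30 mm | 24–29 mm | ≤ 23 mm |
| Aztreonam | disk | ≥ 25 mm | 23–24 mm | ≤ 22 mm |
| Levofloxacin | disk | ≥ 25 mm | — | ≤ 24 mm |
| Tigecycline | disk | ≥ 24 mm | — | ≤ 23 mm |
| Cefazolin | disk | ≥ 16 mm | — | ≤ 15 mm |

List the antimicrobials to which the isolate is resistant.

Rifampin 21 mm: ≤ 23 mm ⇒ resistant
Cefazolin (14 mm) ≤ 15 mm — R
Aztreonam (24 mm) in 23–24 mm ⇒ intermediate
Penicillin 30 mm: ≥ 26 mm ⇒ S
Tigecycline: 25 mm is ≥ 24 mm ⇒ S
Colistin: 29 mm is ≥ 27 mm → susceptible
Minocycline 11 mm: ≤ 11 mm ⇒ resistant
Levofloxacin (27 mm) ≥ 25 mm ⇒ susceptible

rifampin, cefazolin, minocycline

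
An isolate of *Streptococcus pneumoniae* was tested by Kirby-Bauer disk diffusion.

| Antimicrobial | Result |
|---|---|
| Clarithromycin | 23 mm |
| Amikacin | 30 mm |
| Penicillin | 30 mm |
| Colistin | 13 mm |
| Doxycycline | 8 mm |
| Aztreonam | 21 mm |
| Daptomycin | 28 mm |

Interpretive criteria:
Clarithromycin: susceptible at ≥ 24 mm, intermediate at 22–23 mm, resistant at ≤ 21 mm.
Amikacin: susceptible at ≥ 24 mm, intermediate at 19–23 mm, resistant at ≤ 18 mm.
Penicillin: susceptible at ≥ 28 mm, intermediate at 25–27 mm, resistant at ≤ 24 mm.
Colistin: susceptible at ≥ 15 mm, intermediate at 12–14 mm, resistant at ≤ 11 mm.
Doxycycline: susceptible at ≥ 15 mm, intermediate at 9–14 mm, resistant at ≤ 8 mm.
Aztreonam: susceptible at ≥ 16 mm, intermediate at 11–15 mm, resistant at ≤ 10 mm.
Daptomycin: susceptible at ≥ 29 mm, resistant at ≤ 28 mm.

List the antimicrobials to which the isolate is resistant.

Clarithromycin (23 mm) in 22–23 mm — Intermediate
Amikacin (30 mm) ≥ 24 mm ⇒ S
Penicillin 30 mm: ≥ 28 mm ⇒ Susceptible
Colistin (13 mm) in 12–14 mm → Intermediate
Doxycycline: 8 mm is ≤ 8 mm — R
Aztreonam: 21 mm is ≥ 16 mm — S
Daptomycin 28 mm: ≤ 28 mm ⇒ Resistant

doxycycline, daptomycin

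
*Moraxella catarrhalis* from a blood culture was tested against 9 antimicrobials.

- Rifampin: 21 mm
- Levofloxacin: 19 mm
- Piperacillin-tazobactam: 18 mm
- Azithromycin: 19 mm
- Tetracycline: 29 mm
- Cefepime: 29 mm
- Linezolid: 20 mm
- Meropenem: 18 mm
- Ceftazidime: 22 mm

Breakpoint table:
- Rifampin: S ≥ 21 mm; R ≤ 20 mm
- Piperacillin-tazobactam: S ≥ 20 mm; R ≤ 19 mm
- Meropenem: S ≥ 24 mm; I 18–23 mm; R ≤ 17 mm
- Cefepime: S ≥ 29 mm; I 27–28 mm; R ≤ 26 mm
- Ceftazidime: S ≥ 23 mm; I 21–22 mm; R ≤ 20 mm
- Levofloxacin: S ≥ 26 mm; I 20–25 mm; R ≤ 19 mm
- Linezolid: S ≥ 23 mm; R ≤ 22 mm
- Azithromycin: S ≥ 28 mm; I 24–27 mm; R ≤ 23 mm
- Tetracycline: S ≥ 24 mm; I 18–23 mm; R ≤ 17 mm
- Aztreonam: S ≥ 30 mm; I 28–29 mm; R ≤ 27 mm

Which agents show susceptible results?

rifampin, tetracycline, cefepime

Rifampin: 21 mm is ≥ 21 mm → Susceptible
Levofloxacin 19 mm: ≤ 19 mm → resistant
Piperacillin-tazobactam 18 mm: ≤ 19 mm ⇒ resistant
Azithromycin (19 mm) ≤ 23 mm → Resistant
Tetracycline (29 mm) ≥ 24 mm ⇒ susceptible
Cefepime 29 mm: ≥ 29 mm → S
Linezolid (20 mm) ≤ 22 mm — R
Meropenem: 18 mm is in 18–23 mm → intermediate
Ceftazidime 22 mm: in 21–22 mm → I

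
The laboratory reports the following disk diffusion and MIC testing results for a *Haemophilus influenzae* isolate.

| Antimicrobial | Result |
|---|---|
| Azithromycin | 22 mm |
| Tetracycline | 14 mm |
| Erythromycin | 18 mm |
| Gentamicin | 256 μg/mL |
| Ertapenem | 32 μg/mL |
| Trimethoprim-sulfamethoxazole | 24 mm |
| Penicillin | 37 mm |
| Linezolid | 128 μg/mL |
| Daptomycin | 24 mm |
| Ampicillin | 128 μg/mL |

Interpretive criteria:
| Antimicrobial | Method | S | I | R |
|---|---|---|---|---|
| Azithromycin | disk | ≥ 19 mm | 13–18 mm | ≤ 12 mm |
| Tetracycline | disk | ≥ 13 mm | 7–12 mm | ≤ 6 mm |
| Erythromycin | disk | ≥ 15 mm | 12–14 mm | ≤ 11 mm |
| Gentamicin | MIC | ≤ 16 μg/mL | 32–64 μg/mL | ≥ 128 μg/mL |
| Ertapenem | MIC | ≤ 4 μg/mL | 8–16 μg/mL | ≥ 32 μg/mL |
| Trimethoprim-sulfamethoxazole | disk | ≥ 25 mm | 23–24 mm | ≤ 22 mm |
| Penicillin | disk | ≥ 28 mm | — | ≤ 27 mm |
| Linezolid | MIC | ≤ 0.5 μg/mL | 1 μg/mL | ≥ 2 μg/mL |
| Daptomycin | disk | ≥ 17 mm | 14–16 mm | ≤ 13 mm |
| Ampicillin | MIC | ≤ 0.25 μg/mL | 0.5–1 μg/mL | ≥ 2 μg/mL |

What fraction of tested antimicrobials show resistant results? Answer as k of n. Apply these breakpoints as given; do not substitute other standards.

Azithromycin (22 mm) ≥ 19 mm — Susceptible
Tetracycline: 14 mm is ≥ 13 mm ⇒ susceptible
Erythromycin 18 mm: ≥ 15 mm → Susceptible
Gentamicin 256 μg/mL: ≥ 128 μg/mL → R
Ertapenem 32 μg/mL: ≥ 32 μg/mL → resistant
Trimethoprim-sulfamethoxazole 24 mm: in 23–24 mm ⇒ Intermediate
Penicillin 37 mm: ≥ 28 mm → S
Linezolid (128 μg/mL) ≥ 2 μg/mL → R
Daptomycin (24 mm) ≥ 17 mm — Susceptible
Ampicillin: 128 μg/mL is ≥ 2 μg/mL — Resistant
Resistant: 4/10

4 of 10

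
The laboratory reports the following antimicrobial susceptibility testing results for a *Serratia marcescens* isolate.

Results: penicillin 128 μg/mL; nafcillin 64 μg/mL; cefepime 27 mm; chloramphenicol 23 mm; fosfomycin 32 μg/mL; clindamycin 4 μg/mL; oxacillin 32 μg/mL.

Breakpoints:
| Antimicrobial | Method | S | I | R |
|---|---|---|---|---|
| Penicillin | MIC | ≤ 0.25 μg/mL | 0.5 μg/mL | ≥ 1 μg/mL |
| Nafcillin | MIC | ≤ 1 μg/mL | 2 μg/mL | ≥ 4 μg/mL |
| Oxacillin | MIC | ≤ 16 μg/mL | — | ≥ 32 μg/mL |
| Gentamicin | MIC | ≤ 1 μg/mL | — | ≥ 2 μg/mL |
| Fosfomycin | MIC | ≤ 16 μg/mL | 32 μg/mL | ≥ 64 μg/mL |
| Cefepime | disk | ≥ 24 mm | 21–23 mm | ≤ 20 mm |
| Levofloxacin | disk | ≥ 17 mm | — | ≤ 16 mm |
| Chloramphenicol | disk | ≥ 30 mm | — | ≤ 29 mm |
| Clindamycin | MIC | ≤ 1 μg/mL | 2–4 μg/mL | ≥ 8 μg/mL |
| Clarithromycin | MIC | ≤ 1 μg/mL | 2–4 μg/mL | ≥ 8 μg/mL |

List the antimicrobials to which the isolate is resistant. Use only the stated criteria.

penicillin, nafcillin, chloramphenicol, oxacillin

Penicillin (128 μg/mL) ≥ 1 μg/mL ⇒ resistant
Nafcillin: 64 μg/mL is ≥ 4 μg/mL ⇒ Resistant
Cefepime (27 mm) ≥ 24 mm → susceptible
Chloramphenicol (23 mm) ≤ 29 mm → R
Fosfomycin (32 μg/mL) = 32 μg/mL — I
Clindamycin (4 μg/mL) in 2–4 μg/mL → intermediate
Oxacillin: 32 μg/mL is ≥ 32 μg/mL — Resistant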